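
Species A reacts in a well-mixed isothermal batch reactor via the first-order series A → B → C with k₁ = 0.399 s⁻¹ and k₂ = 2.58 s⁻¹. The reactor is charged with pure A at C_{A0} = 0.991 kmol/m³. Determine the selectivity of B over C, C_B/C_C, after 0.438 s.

The intermediate concentration in a first-order A→B→C sequence is C_B = k₁C_{A0}(e^(−k₁t) − e^(−k₂t))/(k₂−k₁).
e^(−k₁t) = e^(−0.399×0.438) = e^(−0.1748) = 0.8397; e^(−k₂t) = e^(−1.130) = 0.3230.
C_B = 0.399×0.991/(2.58−0.399) × (0.8397−0.3230) = 0.1813×0.5166 = 0.09366 kmol/m³.
C_A = C_{A0}e^(−k₁t) = 0.8321 kmol/m³, so C_C = C_{A0}−C_A−C_B = 0.06524 kmol/m³; C_B/C_C = 1.44.

1.44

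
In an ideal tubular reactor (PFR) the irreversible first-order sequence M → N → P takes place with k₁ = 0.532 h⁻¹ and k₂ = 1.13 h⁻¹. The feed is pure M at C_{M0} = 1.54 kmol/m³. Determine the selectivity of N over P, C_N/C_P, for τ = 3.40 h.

0.179

Solving the coupled first-order balances gives C_N(τ) = [k₁/(k₂−k₁)]·C_{M0}·(e^(−k₁τ) − e^(−k₂τ)).
e^(−k₁τ) = e^(−0.532×3.40) = e^(−1.809) = 0.1639; e^(−k₂τ) = e^(−3.842) = 0.02145.
C_N = 0.532×1.54/(1.13−0.532) × (0.1639−0.02145) = 1.370×0.1424 = 0.1951 kmol/m³.
C_M = C_{M0}e^(−k₁τ) = 0.2523 kmol/m³, so C_P = C_{M0}−C_M−C_N = 1.093 kmol/m³; C_N/C_P = 0.179.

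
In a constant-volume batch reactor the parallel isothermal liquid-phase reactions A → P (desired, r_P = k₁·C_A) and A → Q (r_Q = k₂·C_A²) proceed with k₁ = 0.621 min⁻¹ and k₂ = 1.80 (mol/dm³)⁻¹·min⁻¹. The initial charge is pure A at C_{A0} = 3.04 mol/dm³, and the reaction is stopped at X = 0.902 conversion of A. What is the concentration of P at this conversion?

C_A = C_{A0}(1−X) = 0.2979 mol/dm³.
Along a PFR/batch, dC_P/dC_A = −r_P/(r_P+r_Q) = −k₁/(k₁+k₂·C_A).
Integrating from C_{A0} to C_A: C_P = (0.621/1.80)·ln[(0.621+1.80·3.04)/(0.621+1.80·0.298)] = 0.3450·ln(6.093/1.157) = 0.5731 mol/dm³.

0.573 mol/dm³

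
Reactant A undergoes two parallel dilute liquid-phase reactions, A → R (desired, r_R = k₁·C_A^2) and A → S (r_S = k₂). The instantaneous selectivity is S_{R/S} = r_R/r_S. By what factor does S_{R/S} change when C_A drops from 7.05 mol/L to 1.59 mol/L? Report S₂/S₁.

0.0509

S_{R/S} = (k₁/k₂)·C_A^2, so S₂/S₁ = (C_{A,2}/C_{A,1})^2.
= (1.59/7.05)^2 = (0.2255)^2 = 0.0509.
Selectivity toward R falls as C_A falls — high-concentration operation is favoured.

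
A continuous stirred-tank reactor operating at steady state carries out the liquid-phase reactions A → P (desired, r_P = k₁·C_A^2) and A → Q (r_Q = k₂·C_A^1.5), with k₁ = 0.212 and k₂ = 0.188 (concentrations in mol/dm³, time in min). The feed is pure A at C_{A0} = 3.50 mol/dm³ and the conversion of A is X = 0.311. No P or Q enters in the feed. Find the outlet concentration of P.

Exit C_A = C_{A0}(1−X) = 3.50×0.689 = 2.412 mol/dm³.
Rates in a CSTR are evaluated at the outlet concentration: r_P = 0.212×2.412^2 = 1.233, r_Q = 0.188×2.412^1.5 = 0.7040.
Fraction of consumed A going to P: r_P/(r_P+r_Q) = 0.6365.
C_P = 0.6365·C_{A0}·X = 0.6365×3.50×0.311 = 0.693 mol/dm³.

0.693 mol/dm³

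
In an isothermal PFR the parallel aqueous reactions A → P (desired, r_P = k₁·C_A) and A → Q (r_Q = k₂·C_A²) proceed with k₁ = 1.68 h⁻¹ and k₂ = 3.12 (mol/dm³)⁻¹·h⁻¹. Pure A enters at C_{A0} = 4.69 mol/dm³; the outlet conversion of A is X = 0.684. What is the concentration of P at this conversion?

C_A = C_{A0}(1−X) = 1.482 mol/dm³.
Along a PFR/batch, dC_P/dC_A = −r_P/(r_P+r_Q) = −k₁/(k₁+k₂·C_A).
Integrating from C_{A0} to C_A: C_P = (1.68/3.12)·ln[(1.68+3.12·4.69)/(1.68+3.12·1.48)] = 0.5385·ln(16.31/6.304) = 0.5120 mol/dm³.

0.512 mol/dm³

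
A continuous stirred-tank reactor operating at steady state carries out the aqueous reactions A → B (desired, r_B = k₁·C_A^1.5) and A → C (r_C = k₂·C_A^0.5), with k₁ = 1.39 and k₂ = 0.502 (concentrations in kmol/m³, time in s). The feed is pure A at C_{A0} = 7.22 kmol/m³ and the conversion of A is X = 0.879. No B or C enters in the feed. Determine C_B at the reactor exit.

4.49 kmol/m³

Exit C_A = C_{A0}(1−X) = 7.22×0.121 = 0.8736 kmol/m³.
Rates in a CSTR are evaluated at the outlet concentration: r_B = 1.39×0.8736^1.5 = 1.135, r_C = 0.502×0.8736^0.5 = 0.4692.
Fraction of consumed A going to B: r_B/(r_B+r_C) = 0.7075.
C_B = 0.7075·C_{A0}·X = 0.7075×7.22×0.879 = 4.49 kmol/m³.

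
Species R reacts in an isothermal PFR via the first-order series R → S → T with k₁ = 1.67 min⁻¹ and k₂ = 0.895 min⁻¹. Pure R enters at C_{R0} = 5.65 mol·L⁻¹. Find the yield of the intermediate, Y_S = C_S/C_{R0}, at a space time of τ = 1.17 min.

0.451

For first-order series with pure R initially, C_S(τ) = k₁C_{R0}/(k₂−k₁)·(e^(−k₁τ) − e^(−k₂τ)).
e^(−k₁τ) = e^(−1.67×1.17) = e^(−1.954) = 0.1417; e^(−k₂τ) = e^(−1.047) = 0.3509.
C_S = 1.67×5.65/(0.895−1.67) × (0.1417−0.3509) = (-12.17)×(-0.2092) = 2.547 mol·L⁻¹.
Y_S = C_S/C_{R0} = 2.547/5.65 = 0.451.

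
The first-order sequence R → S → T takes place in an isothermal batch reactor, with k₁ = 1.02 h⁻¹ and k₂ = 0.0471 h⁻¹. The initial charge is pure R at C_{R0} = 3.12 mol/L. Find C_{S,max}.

For a first-order series the maximum intermediate yield is C_{S,max}/C_{R0} = (k₁/k₂)^[k₂/(k₂−k₁)].
= (1.02/0.0471)^(0.0471/(0.0471−1.02)) = (21.66)^(-0.04841) = 0.8617.
C_{S,max} = 0.8617×3.12 = 2.69 mol/L.

2.69 mol/L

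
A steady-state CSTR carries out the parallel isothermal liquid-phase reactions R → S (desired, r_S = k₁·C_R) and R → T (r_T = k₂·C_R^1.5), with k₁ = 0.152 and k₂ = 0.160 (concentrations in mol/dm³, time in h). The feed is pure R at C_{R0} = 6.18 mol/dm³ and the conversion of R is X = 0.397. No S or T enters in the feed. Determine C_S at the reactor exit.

Exit C_R = C_{R0}(1−X) = 6.18×0.603 = 3.727 mol/dm³.
In a CSTR the entire volume is at exit conditions, so r_S = 0.152×3.727 = 0.5664 and r_T = 0.160×3.727^1.5 = 1.151.
Fraction of consumed R going to S: r_S/(r_S+r_T) = 0.3298.
C_S = 0.3298·C_{R0}·X = 0.3298×6.18×0.397 = 0.809 mol/dm³.

0.809 mol/dm³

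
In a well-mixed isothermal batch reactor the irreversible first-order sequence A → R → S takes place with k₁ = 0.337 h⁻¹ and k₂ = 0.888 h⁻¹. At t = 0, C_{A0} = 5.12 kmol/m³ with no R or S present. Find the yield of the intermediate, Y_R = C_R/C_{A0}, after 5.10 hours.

For first-order series with pure A initially, C_R(t) = k₁C_{A0}/(k₂−k₁)·(e^(−k₁t) − e^(−k₂t)).
e^(−k₁t) = e^(−0.337×5.10) = e^(−1.719) = 0.1793; e^(−k₂t) = e^(−4.529) = 0.01079.
C_R = 0.337×5.12/(0.888−0.337) × (0.1793−0.01079) = 3.131×0.1685 = 0.5277 kmol/m³.
Y_R = C_R/C_{A0} = 0.5277/5.12 = 0.103.

0.103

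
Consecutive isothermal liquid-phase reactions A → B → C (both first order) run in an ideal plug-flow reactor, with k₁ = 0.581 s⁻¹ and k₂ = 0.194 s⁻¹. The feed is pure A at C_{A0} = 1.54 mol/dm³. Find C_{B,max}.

At the optimum, C_{B,max}/C_{A0} = (k₁/k₂)^[k₂/(k₂−k₁)].
= (0.581/0.194)^(0.194/(0.194−0.581)) = (2.995)^(-0.5013) = 0.5770.
C_{B,max} = 0.5770×1.54 = 0.889 mol/dm³.

0.889 mol/dm³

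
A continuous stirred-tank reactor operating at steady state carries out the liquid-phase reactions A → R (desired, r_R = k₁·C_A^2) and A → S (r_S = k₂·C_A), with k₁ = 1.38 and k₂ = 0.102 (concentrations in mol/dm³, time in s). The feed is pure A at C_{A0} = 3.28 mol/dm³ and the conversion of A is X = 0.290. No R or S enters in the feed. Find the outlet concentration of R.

0.922 mol/dm³

Exit C_A = C_{A0}(1−X) = 3.28×0.710 = 2.329 mol/dm³.
Rates in a CSTR are evaluated at the outlet concentration: r_R = 1.38×2.329^2 = 7.484, r_S = 0.102×2.329 = 0.2375.
Fraction of consumed A going to R: r_R/(r_R+r_S) = 0.9692.
C_R = 0.9692·C_{A0}·X = 0.9692×3.28×0.290 = 0.922 mol/dm³.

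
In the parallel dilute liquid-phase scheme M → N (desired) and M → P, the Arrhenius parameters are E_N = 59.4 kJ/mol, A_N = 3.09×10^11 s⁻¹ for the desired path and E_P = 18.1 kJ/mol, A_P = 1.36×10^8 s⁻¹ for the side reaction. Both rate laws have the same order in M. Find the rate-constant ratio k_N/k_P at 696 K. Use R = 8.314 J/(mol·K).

1.81

k_N/k_P = (A_N/A_P)·exp[−(E_N−E_P)/(RT)] = (A_N/A_P)·exp[(E_P−E_N)/(RT)].
(E_P−E_N)/(RT) = (18.1−59.4)×10³/(8.314×696) = -41300/5787 = -7.137.
k_N/k_P = (3.09×10^11/1.36×10^8)·exp(-7.137) = 2272 × 7.949×10^-4 = 1.81.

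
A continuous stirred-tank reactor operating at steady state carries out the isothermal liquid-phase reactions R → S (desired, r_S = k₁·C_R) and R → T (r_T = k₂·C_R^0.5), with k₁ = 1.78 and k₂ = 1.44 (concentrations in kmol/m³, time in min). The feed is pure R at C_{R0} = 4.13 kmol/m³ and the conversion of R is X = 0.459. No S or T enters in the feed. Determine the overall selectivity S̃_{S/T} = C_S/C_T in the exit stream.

Exit C_R = C_{R0}(1−X) = 4.13×0.541 = 2.234 kmol/m³.
A CSTR operates uniformly at the exit composition, giving r_S = 3.977 and r_T = 2.152 (each k·C_R^n at C_R = 2.234).
Overall selectivity = C_S/C_T = r_Sτ/(r_Tτ) = r_S/r_T = 1.85.

1.85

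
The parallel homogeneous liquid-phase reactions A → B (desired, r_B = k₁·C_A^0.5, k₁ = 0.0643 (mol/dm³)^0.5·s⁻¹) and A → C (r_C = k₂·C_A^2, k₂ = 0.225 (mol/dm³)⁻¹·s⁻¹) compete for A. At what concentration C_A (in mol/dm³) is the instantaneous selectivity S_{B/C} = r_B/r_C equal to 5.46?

S_{B/C} = (k₁/k₂)·C_A^-1.5 ⇒ C_A = (S·k₂/k₁)^(1/(-1.5)).
= (5.46×0.225/0.0643)^(-0.6667) = (19.11)^(-0.6667) = 0.140 mol/dm³.

0.140 mol/dm³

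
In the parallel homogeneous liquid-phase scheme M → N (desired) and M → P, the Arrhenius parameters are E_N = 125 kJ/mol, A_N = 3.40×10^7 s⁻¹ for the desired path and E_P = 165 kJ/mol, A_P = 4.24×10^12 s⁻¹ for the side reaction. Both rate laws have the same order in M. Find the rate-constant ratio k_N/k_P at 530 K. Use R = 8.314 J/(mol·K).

0.0702

With equal orders, S_{N/P} = k_N/k_P = (A_N/A_P)·exp[(E_P−E_N)/(RT)].
(E_P−E_N)/(RT) = (165−125)×10³/(8.314×530) = 40000/4406 = 9.078.
k_N/k_P = (3.40×10^7/4.24×10^12)·exp(9.078) = 8.019×10^-6 × 8757 = 0.0702.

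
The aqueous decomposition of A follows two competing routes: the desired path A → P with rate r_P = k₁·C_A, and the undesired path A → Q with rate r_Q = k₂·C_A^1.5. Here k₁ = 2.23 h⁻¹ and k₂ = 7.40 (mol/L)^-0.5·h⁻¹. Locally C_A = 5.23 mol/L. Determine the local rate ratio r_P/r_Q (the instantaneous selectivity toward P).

0.132

S_{P/Q} = r_P/r_Q = (k₁·C_A)/(k₂·C_A^1.5) = (k₁/k₂)·C_A^-0.5.
= (2.23×5.230) / (7.40×5.230^1.5) = 11.66/88.51 = 0.132.
The undesired path is higher order in A, so low C_A (CSTR or dilute feed) favours P.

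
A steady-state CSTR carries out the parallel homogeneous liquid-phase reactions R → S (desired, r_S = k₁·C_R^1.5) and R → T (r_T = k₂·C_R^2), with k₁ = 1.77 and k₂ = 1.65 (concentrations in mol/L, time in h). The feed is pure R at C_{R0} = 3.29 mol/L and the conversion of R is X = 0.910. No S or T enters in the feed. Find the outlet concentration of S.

1.99 mol/L

Exit C_R = C_{R0}(1−X) = 3.29×0.0900 = 0.2961 mol/L.
Rates in a CSTR are evaluated at the outlet concentration: r_S = 1.77×0.2961^1.5 = 0.2852, r_T = 1.65×0.2961^2 = 0.1447.
Fraction of consumed R going to S: r_S/(r_S+r_T) = 0.6635.
C_S = 0.6635·C_{R0}·X = 0.6635×3.29×0.910 = 1.99 mol/L.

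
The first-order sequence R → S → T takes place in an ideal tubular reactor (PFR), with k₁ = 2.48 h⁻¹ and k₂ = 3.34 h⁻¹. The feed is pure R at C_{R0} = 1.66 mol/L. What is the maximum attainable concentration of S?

Evaluating C_S at τ_opt = ln(k₂/k₁)/(k₂−k₁) gives C_{S,max}/C_{R0} = (k₁/k₂)^[k₂/(k₂−k₁)].
= (2.48/3.34)^(3.34/(3.34−2.48)) = (0.7425)^(3.884) = 0.3147.
C_{S,max} = 0.3147×1.66 = 0.522 mol/L.

0.522 mol/L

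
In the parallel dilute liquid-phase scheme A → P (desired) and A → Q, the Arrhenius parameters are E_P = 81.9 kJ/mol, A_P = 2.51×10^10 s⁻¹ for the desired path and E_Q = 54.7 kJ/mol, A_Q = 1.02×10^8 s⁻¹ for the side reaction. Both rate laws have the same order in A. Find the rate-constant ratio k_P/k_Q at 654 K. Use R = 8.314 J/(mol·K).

1.65

Since both paths have the same order in A, the concentration cancels and S_{P/Q} = k_P/k_Q = (A_P/A_Q)·exp[(E_Q−E_P)/(RT)].
(E_Q−E_P)/(RT) = (54.7−81.9)×10³/(8.314×654) = -27200/5437 = -5.002.
k_P/k_Q = (2.51×10^10/1.02×10^8)·exp(-5.002) = 246.1 × 0.006722 = 1.65.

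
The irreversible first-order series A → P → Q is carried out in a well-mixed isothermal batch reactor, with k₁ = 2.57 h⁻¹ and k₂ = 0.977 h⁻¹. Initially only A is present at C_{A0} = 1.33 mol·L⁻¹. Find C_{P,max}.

0.735 mol·L⁻¹

For a first-order series the maximum intermediate yield is C_{P,max}/C_{A0} = (k₁/k₂)^[k₂/(k₂−k₁)].
= (2.57/0.977)^(0.977/(0.977−2.57)) = (2.631)^(-0.6133) = 0.5526.
C_{P,max} = 0.5526×1.33 = 0.735 mol·L⁻¹.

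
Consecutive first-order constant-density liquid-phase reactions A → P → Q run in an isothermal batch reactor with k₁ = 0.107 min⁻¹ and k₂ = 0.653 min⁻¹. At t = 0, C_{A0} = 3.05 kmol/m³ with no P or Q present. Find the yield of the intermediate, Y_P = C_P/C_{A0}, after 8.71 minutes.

Solving the coupled first-order balances gives C_P(t) = [k₁/(k₂−k₁)]·C_{A0}·(e^(−k₁t) − e^(−k₂t)).
e^(−k₁t) = e^(−0.107×8.71) = e^(−0.9320) = 0.3938; e^(−k₂t) = e^(−5.688) = 0.003388.
C_P = 0.107×3.05/(0.653−0.107) × (0.3938−0.003388) = 0.5977×0.3904 = 0.2333 kmol/m³.
Y_P = C_P/C_{A0} = 0.2333/3.05 = 0.0765.

0.0765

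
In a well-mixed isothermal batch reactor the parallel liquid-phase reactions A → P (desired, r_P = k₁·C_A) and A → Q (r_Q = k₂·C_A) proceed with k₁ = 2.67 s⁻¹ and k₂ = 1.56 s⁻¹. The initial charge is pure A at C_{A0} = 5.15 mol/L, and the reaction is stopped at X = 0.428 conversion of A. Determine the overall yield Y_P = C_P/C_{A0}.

C_A = C_{A0}(1−X) = 2.946 mol/L.
Both paths are first order in A, so the instantaneous fraction to P is constant: dC_P/d(−C_A) = k₁/(k₁+k₂) = 0.6312.
C_P = 0.6312·(C_{A0}−C_A) = 0.6312×2.204 = 1.39 mol/L.
Y_P = C_P/C_{A0} = 1.391/5.15 = 0.270.

0.270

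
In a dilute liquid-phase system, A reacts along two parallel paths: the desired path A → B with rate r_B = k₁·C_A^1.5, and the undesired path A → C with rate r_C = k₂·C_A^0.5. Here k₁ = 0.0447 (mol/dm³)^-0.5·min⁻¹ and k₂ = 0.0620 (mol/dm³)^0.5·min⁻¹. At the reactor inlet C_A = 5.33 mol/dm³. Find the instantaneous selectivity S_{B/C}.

3.84

S_{B/C} = r_B/r_C = (k₁·C_A^1.5)/(k₂·C_A^0.5) = (k₁/k₂)·C_A.
= (0.0447×5.330^1.5) / (0.0620×5.330^0.5) = 0.5500/0.1431 = 3.84.
Since the desired path is higher order in A, keeping C_A high (PFR or concentrated feed) favours B.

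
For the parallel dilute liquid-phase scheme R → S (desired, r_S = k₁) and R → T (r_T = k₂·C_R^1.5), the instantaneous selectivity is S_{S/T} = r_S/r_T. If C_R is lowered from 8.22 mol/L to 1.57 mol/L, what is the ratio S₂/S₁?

S_{S/T} = (k₁/k₂)·C_R^-1.5, so S₂/S₁ = (C_{R,2}/C_{R,1})^-1.5.
= (1.57/8.22)^(-1.5) = (0.1910)^(-1.5) = 12.0.

12.0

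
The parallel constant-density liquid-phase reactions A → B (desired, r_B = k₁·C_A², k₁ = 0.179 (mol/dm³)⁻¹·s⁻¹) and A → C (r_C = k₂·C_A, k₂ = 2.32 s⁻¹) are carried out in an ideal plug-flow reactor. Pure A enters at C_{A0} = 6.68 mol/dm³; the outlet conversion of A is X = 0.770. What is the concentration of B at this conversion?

C_A = C_{A0}(1−X) = 1.536 mol/dm³.
Along a PFR/batch, dC_C/dC_A = −r_C/(r_B+r_C) = −k₂/(k₂+k₁·C_A).
Integrating from C_{A0} to C_A: C_C = (2.32/0.179)·ln[(2.32+0.179·6.68)/(2.32+0.179·1.54)] = 12.96·ln(3.516/2.595) = 3.936 mol/dm³.
Then C_B = (C_{A0}−C_A) − C_C = 5.144 − 3.936 = 1.208 mol/dm³.

1.21 mol/dm³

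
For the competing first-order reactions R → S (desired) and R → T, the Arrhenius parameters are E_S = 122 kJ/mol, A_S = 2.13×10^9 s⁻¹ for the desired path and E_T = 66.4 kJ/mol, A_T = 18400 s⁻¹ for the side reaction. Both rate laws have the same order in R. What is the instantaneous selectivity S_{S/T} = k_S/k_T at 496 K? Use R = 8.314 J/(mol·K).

With equal orders, S_{S/T} = k_S/k_T = (A_S/A_T)·exp[(E_T−E_S)/(RT)].
(E_T−E_S)/(RT) = (66.4−122)×10³/(8.314×496) = -55600/4124 = -13.48.
k_S/k_T = (2.13×10^9/18400)·exp(-13.48) = 1.158×10^5 × 1.395×10^-6 = 0.161.
Since E_S > E_T, raising the temperature improves selectivity toward S.

0.161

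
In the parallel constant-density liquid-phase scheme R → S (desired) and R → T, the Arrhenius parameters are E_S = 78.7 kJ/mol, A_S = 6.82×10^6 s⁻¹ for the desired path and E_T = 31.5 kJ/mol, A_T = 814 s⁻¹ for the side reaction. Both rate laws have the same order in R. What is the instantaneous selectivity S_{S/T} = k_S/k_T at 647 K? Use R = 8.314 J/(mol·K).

Since both paths have the same order in R, the concentration cancels and S_{S/T} = k_S/k_T = (A_S/A_T)·exp[(E_T−E_S)/(RT)].
(E_T−E_S)/(RT) = (31.5−78.7)×10³/(8.314×647) = -47200/5379 = -8.775.
k_S/k_T = (6.82×10^6/814)·exp(-8.775) = 8378 × 1.546×10^-4 = 1.30.

1.30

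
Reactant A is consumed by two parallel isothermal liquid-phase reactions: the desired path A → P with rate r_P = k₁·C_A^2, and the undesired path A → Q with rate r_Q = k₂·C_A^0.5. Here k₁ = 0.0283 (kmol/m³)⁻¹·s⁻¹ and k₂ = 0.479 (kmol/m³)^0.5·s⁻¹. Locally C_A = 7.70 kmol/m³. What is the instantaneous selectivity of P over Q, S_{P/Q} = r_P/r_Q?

1.26

S_{P/Q} = r_P/r_Q = (k₁·C_A^2)/(k₂·C_A^0.5) = (k₁/k₂)·C_A^1.5.
= (0.0283×7.700^2) / (0.479×7.700^0.5) = 1.678/1.329 = 1.26.
Since the desired path is higher order in A, keeping C_A high (PFR or concentrated feed) favours P.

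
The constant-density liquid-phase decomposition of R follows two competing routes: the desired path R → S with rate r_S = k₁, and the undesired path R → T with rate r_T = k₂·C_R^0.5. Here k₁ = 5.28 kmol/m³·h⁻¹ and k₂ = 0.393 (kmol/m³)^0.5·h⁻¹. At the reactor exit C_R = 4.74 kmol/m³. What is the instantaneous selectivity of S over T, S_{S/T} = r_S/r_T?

S_{S/T} = r_S/r_T = (k₁)/(k₂·C_R^0.5) = (k₁/k₂)·C_R^-0.5.
= (5.28) / (0.393×4.740^0.5) = 5.280/0.8556 = 6.17.

6.17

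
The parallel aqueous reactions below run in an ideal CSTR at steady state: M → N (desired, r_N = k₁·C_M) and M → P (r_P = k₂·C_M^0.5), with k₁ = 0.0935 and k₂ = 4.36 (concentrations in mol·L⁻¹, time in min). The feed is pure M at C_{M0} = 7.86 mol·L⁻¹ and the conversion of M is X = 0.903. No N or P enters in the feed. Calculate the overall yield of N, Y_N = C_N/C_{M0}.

0.0166

Exit C_M = C_{M0}(1−X) = 7.86×0.0970 = 0.7624 mol·L⁻¹.
A CSTR operates uniformly at the exit composition, giving r_N = 0.07129 and r_P = 3.807 (each k·C_M^n at C_M = 0.7624).
Fraction of consumed M going to N: r_N/(r_N+r_P) = 0.01838.
C_N = 0.01838·C_{M0}·X = 0.01838×7.86×0.903 = 0.130 mol·L⁻¹; Y_N = C_N/C_{M0} = 0.0166.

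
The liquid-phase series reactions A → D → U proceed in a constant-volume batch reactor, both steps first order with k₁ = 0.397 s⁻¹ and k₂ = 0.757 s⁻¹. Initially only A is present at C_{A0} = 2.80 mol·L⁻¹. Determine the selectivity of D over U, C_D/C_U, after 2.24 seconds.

Solving the coupled first-order balances gives C_D(t) = [k₁/(k₂−k₁)]·C_{A0}·(e^(−k₁t) − e^(−k₂t)).
e^(−k₁t) = e^(−0.397×2.24) = e^(−0.8893) = 0.4110; e^(−k₂t) = e^(−1.696) = 0.1835.
C_D = 0.397×2.80/(0.757−0.397) × (0.4110−0.1835) = 3.088×0.2275 = 0.7024 mol·L⁻¹.
C_A = C_{A0}e^(−k₁t) = 1.151 mol·L⁻¹, so C_U = C_{A0}−C_A−C_D = 0.9469 mol·L⁻¹; C_D/C_U = 0.742.

0.742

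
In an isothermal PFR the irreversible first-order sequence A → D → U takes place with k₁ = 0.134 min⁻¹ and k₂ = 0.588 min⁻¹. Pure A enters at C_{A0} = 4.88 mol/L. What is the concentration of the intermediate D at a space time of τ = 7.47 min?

0.512 mol/L

Solving the coupled first-order balances gives C_D(τ) = [k₁/(k₂−k₁)]·C_{A0}·(e^(−k₁τ) − e^(−k₂τ)).
e^(−k₁τ) = e^(−0.134×7.47) = e^(−1.001) = 0.3675; e^(−k₂τ) = e^(−4.392) = 0.01237.
C_D = 0.134×4.88/(0.588−0.134) × (0.3675−0.01237) = 1.440×0.3551 = 0.5115 mol/L.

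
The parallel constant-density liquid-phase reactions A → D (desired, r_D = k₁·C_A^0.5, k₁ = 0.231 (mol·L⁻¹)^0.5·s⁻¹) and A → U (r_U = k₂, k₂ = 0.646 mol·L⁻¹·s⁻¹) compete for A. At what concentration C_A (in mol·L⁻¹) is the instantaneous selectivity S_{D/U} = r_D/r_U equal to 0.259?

0.525 mol·L⁻¹

S_{D/U} = (k₁/k₂)·C_A^0.5 ⇒ C_A = (S·k₂/k₁)^(2).
= (0.259×0.646/0.231)^(2) = (0.7243)^(2) = 0.525 mol·L⁻¹.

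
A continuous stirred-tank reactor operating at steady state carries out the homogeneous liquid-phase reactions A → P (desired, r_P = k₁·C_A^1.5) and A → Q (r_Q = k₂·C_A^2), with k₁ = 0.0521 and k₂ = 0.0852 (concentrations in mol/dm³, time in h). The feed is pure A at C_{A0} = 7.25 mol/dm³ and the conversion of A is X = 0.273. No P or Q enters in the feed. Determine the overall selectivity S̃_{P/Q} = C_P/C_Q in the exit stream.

0.266

Exit C_A = C_{A0}(1−X) = 7.25×0.727 = 5.271 mol/dm³.
A CSTR operates uniformly at the exit composition, giving r_P = 0.6304 and r_Q = 2.367 (each k·C_A^n at C_A = 5.271).
Overall selectivity = C_P/C_Q = r_Pτ/(r_Qτ) = r_P/r_Q = 0.266.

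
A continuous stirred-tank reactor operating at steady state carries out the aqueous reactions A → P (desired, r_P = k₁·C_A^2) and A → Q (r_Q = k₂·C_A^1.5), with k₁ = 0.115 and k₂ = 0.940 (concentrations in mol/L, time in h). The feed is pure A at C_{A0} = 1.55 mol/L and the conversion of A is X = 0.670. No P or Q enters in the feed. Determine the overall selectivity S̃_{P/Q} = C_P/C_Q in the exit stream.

0.0875

Exit C_A = C_{A0}(1−X) = 1.55×0.330 = 0.5115 mol/L.
In a CSTR the entire volume is at exit conditions, so r_P = 0.115×0.5115^2 = 0.03009 and r_Q = 0.940×0.5115^1.5 = 0.3439.
Overall selectivity = C_P/C_Q = r_Pτ/(r_Qτ) = r_P/r_Q = 0.0875.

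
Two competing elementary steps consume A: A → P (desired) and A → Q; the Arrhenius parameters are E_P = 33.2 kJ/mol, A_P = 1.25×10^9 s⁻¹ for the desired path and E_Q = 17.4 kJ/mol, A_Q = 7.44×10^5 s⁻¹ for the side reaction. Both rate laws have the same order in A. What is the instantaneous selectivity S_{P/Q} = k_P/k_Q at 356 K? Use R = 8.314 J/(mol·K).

With equal orders, S_{P/Q} = k_P/k_Q = (A_P/A_Q)·exp[(E_Q−E_P)/(RT)].
(E_Q−E_P)/(RT) = (17.4−33.2)×10³/(8.314×356) = -15800/2960 = -5.338.
k_P/k_Q = (1.25×10^9/7.44×10^5)·exp(-5.338) = 1680 × 0.004804 = 8.07.

8.07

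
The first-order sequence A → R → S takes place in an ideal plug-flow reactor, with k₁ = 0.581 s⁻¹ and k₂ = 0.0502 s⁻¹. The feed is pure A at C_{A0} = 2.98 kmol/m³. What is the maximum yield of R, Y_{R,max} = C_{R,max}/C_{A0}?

Evaluating C_R at τ_opt = ln(k₂/k₁)/(k₂−k₁) gives C_{R,max}/C_{A0} = (k₁/k₂)^[k₂/(k₂−k₁)].
= (0.581/0.0502)^(0.0502/(0.0502−0.581)) = (11.57)^(-0.09457) = 0.7933.

0.793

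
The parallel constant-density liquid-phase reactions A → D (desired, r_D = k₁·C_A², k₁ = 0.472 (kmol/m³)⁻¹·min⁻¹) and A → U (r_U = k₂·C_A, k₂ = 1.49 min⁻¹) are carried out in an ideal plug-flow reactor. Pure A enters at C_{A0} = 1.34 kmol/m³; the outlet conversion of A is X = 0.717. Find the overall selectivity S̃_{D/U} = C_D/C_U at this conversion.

0.266

C_A = C_{A0}(1−X) = 0.3792 kmol/m³.
Along a PFR/batch, dC_U/dC_A = −r_U/(r_D+r_U) = −k₂/(k₂+k₁·C_A).
Integrating from C_{A0} to C_A: C_U = (1.49/0.472)·ln[(1.49+0.472·1.34)/(1.49+0.472·0.379)] = 3.157·ln(2.122/1.669) = 0.7588 kmol/m³.
Then C_D = (C_{A0}−C_A) − C_U = 0.9608 − 0.7588 = 0.2020 kmol/m³.
S̃_{D/U} = C_D/C_U = 0.2020/0.7588 = 0.266.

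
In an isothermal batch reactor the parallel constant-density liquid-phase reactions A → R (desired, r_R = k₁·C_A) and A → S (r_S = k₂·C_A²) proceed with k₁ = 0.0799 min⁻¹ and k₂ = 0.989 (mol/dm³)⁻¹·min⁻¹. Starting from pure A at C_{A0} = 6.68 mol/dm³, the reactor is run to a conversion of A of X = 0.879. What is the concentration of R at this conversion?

C_A = C_{A0}(1−X) = 0.8083 mol/dm³.
Along a PFR/batch, dC_R/dC_A = −r_R/(r_R+r_S) = −k₁/(k₁+k₂·C_A).
Integrating from C_{A0} to C_A: C_R = (0.0799/0.989)·ln[(0.0799+0.989·6.68)/(0.0799+0.989·0.808)] = 0.08079·ln(6.686/0.8793) = 0.1639 mol/dm³.

0.164 mol/dm³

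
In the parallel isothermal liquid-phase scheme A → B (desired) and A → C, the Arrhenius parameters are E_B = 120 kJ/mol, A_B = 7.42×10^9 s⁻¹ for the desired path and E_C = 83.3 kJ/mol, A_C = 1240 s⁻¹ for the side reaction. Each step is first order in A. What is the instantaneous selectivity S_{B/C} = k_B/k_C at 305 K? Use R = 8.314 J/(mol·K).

3.10

k_B/k_C = (A_B/A_C)·exp[−(E_B−E_C)/(RT)] = (A_B/A_C)·exp[(E_C−E_B)/(RT)].
(E_C−E_B)/(RT) = (83.3−120)×10³/(8.314×305) = -36700/2536 = -14.47.
k_B/k_C = (7.42×10^9/1240)·exp(-14.47) = 5.984×10^6 × 5.182×10^-7 = 3.10.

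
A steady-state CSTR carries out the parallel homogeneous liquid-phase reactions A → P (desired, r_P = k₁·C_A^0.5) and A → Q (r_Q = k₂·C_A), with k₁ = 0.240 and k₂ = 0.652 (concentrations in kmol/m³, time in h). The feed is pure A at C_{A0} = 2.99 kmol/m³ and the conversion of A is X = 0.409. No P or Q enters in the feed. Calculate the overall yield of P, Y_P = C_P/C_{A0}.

Exit C_A = C_{A0}(1−X) = 2.99×0.591 = 1.767 kmol/m³.
In a CSTR the entire volume is at exit conditions, so r_P = 0.240×1.767^0.5 = 0.3190 and r_Q = 0.652×1.767 = 1.152.
Fraction of consumed A going to P: r_P/(r_P+r_Q) = 0.2169.
C_P = 0.2169·C_{A0}·X = 0.2169×2.99×0.409 = 0.265 kmol/m³; Y_P = C_P/C_{A0} = 0.0887.

0.0887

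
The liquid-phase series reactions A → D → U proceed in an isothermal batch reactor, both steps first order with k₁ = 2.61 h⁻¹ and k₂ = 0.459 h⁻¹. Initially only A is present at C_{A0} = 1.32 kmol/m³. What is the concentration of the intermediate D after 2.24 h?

0.568 kmol/m³

The intermediate concentration in a first-order A→B→C sequence is C_D = k₁C_{A0}(e^(−k₁t) − e^(−k₂t))/(k₂−k₁).
e^(−k₁t) = e^(−2.61×2.24) = e^(−5.846) = 0.002890; e^(−k₂t) = e^(−1.028) = 0.3577.
C_D = 2.61×1.32/(0.459−2.61) × (0.002890−0.3577) = (-1.602)×(-0.3548) = 0.5682 kmol/m³.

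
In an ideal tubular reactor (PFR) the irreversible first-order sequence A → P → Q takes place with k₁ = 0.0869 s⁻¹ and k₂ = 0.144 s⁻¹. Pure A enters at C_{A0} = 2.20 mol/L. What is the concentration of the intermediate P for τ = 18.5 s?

For first-order series with pure A initially, C_P(τ) = k₁C_{A0}/(k₂−k₁)·(e^(−k₁τ) − e^(−k₂τ)).
e^(−k₁τ) = e^(−0.0869×18.5) = e^(−1.608) = 0.2004; e^(−k₂τ) = e^(−2.664) = 0.06967.
C_P = 0.0869×2.20/(0.144−0.0869) × (0.2004−0.06967) = 3.348×0.1307 = 0.4376 mol/L.

0.438 mol/L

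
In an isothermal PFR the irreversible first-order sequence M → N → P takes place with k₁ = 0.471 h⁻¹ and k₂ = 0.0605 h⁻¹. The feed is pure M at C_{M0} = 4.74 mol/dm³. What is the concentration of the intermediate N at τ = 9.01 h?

3.08 mol/dm³

The intermediate concentration in a first-order A→B→C sequence is C_N = k₁C_{M0}(e^(−k₁τ) − e^(−k₂τ))/(k₂−k₁).
e^(−k₁τ) = e^(−0.471×9.01) = e^(−4.244) = 0.01435; e^(−k₂τ) = e^(−0.5451) = 0.5798.
C_N = 0.471×4.74/(0.0605−0.471) × (0.01435−0.5798) = (-5.439)×(-0.5654) = 3.075 mol/dm³.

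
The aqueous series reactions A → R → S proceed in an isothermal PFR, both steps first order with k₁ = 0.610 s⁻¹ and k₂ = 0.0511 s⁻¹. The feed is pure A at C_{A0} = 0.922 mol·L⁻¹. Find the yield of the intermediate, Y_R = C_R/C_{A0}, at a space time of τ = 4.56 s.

The intermediate concentration in a first-order A→B→C sequence is C_R = k₁C_{A0}(e^(−k₁τ) − e^(−k₂τ))/(k₂−k₁).
e^(−k₁τ) = e^(−0.610×4.56) = e^(−2.782) = 0.06194; e^(−k₂τ) = e^(−0.2330) = 0.7921.
C_R = 0.610×0.922/(0.0511−0.610) × (0.06194−0.7921) = (-1.006)×(-0.7302) = 0.7348 mol·L⁻¹.
Y_R = C_R/C_{A0} = 0.7348/0.922 = 0.797.

0.797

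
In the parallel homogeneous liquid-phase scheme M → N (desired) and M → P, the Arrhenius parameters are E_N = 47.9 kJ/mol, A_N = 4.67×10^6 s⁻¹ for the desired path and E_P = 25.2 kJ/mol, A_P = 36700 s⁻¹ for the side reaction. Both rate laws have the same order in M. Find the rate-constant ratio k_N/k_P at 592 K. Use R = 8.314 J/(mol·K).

1.26

k_N/k_P = (A_N/A_P)·exp[−(E_N−E_P)/(RT)] = (A_N/A_P)·exp[(E_P−E_N)/(RT)].
(E_P−E_N)/(RT) = (25.2−47.9)×10³/(8.314×592) = -22700/4922 = -4.612.
k_N/k_P = (4.67×10^6/36700)·exp(-4.612) = 127.2 × 0.009931 = 1.26.
Since E_N > E_P, raising the temperature improves selectivity toward N.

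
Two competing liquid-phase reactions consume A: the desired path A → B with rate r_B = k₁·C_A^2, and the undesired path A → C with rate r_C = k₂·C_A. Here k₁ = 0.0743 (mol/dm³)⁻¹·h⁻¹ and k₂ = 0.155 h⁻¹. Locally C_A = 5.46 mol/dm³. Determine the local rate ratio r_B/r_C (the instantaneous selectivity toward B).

S_{B/C} = r_B/r_C = (k₁·C_A^2)/(k₂·C_A) = (k₁/k₂)·C_A.
= (0.0743×5.460^2) / (0.155×5.460) = 2.215/0.8463 = 2.62.
Since the desired path is higher order in A, keeping C_A high (PFR or concentrated feed) favours B.

2.62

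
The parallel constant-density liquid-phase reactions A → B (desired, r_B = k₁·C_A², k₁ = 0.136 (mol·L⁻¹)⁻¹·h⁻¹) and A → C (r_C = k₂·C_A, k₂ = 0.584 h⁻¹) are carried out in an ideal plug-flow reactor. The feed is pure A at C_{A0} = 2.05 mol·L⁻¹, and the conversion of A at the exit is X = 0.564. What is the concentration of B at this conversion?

C_A = C_{A0}(1−X) = 0.8938 mol·L⁻¹.
Along a PFR/batch, dC_C/dC_A = −r_C/(r_B+r_C) = −k₂/(k₂+k₁·C_A).
Integrating from C_{A0} to C_A: C_C = (0.584/0.136)·ln[(0.584+0.136·2.05)/(0.584+0.136·0.894)] = 4.294·ln(0.8628/0.7056) = 0.8640 mol·L⁻¹.
Then C_B = (C_{A0}−C_A) − C_C = 1.156 − 0.8640 = 0.2922 mol·L⁻¹.

0.292 mol·L⁻¹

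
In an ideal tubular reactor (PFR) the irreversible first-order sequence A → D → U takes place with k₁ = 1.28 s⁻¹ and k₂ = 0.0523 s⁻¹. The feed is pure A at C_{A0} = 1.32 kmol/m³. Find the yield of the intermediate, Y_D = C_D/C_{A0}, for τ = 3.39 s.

0.860

Solving the coupled first-order balances gives C_D(τ) = [k₁/(k₂−k₁)]·C_{A0}·(e^(−k₁τ) − e^(−k₂τ)).
e^(−k₁τ) = e^(−1.28×3.39) = e^(−4.339) = 0.01305; e^(−k₂τ) = e^(−0.1773) = 0.8375.
C_D = 1.28×1.32/(0.0523−1.28) × (0.01305−0.8375) = (-1.376)×(-0.8245) = 1.135 kmol/m³.
Y_D = C_D/C_{A0} = 1.135/1.32 = 0.860.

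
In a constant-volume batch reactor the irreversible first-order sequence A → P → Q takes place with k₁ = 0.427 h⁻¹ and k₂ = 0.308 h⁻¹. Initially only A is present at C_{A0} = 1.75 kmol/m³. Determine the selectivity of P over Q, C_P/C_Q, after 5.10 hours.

0.620

The intermediate concentration in a first-order A→B→C sequence is C_P = k₁C_{A0}(e^(−k₁t) − e^(−k₂t))/(k₂−k₁).
e^(−k₁t) = e^(−0.427×5.10) = e^(−2.178) = 0.1133; e^(−k₂t) = e^(−1.571) = 0.2079.
C_P = 0.427×1.75/(0.308−0.427) × (0.1133−0.2079) = (-6.279)×(-0.09458) = 0.5939 kmol/m³.
C_A = C_{A0}e^(−k₁t) = 0.1983 kmol/m³, so C_Q = C_{A0}−C_A−C_P = 0.9578 kmol/m³; C_P/C_Q = 0.620.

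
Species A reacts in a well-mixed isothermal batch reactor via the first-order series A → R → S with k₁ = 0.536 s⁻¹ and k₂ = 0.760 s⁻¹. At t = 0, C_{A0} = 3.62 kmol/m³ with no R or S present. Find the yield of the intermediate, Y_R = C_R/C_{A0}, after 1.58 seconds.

Solving the coupled first-order balances gives C_R(t) = [k₁/(k₂−k₁)]·C_{A0}·(e^(−k₁t) − e^(−k₂t)).
e^(−k₁t) = e^(−0.536×1.58) = e^(−0.8469) = 0.4288; e^(−k₂t) = e^(−1.201) = 0.3010.
C_R = 0.536×3.62/(0.760−0.536) × (0.4288−0.3010) = 8.662×0.1278 = 1.107 kmol/m³.
Y_R = C_R/C_{A0} = 1.107/3.62 = 0.306.

0.306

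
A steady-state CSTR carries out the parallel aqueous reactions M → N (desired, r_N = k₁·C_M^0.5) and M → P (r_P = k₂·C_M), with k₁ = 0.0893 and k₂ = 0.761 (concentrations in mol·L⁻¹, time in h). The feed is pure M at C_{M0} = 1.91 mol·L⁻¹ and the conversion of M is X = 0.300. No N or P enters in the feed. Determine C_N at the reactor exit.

Exit C_M = C_{M0}(1−X) = 1.91×0.700 = 1.337 mol·L⁻¹.
In a CSTR the entire volume is at exit conditions, so r_N = 0.0893×1.337^0.5 = 0.1033 and r_P = 0.761×1.337 = 1.017.
Fraction of consumed M going to N: r_N/(r_N+r_P) = 0.09213.
C_N = 0.09213·C_{M0}·X = 0.09213×1.91×0.300 = 0.0528 mol·L⁻¹.

0.0528 mol·L⁻¹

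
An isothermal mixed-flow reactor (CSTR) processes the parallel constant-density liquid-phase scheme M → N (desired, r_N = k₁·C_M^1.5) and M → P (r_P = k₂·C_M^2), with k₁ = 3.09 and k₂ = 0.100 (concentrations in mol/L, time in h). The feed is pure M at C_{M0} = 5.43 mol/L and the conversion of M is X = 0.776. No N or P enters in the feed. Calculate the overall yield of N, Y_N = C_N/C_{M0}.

0.749

Exit C_M = C_{M0}(1−X) = 5.43×0.224 = 1.216 mol/L.
In a CSTR the entire volume is at exit conditions, so r_N = 3.09×1.216^1.5 = 4.145 and r_P = 0.100×1.216^2 = 0.1479.
Fraction of consumed M going to N: r_N/(r_N+r_P) = 0.9655.
C_N = 0.9655·C_{M0}·X = 0.9655×5.43×0.776 = 4.07 mol/L; Y_N = C_N/C_{M0} = 0.749.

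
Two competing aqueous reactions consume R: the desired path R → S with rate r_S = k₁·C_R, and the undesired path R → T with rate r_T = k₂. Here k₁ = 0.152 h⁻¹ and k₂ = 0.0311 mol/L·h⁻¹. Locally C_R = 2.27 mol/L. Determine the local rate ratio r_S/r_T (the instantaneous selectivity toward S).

S_{S/T} = r_S/r_T = (k₁·C_R)/(k₂) = (k₁/k₂)·C_R.
= (0.152×2.270) / (0.0311) = 0.3450/0.03110 = 11.1.

11.1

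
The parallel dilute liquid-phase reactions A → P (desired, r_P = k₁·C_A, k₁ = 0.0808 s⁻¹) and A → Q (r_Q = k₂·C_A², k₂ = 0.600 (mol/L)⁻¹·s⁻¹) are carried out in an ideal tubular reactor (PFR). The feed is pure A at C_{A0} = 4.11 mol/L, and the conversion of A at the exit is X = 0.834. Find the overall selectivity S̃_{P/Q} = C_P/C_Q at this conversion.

0.0692

C_A = C_{A0}(1−X) = 0.6823 mol/L.
Along a PFR/batch, dC_P/dC_A = −r_P/(r_P+r_Q) = −k₁/(k₁+k₂·C_A).
Integrating from C_{A0} to C_A: C_P = (0.0808/0.600)·ln[(0.0808+0.600·4.11)/(0.0808+0.600·0.682)] = 0.1347·ln(2.547/0.4902) = 0.2219 mol/L.
C_Q = (C_{A0}−C_A)−C_P = 3.206 mol/L; S̃_{P/Q} = 0.2219/3.206 = 0.0692.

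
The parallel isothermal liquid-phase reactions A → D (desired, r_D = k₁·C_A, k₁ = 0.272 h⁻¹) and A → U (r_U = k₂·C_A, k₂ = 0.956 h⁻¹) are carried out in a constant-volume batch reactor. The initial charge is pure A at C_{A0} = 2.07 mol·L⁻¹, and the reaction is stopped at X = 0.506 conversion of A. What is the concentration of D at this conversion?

C_A = C_{A0}(1−X) = 1.023 mol·L⁻¹.
Both paths are first order in A, so the instantaneous fraction to D is constant: dC_D/d(−C_A) = k₁/(k₁+k₂) = 0.2215.
C_D = 0.2215·(C_{A0}−C_A) = 0.2215×1.047 = 0.232 mol·L⁻¹.

0.232 mol·L⁻¹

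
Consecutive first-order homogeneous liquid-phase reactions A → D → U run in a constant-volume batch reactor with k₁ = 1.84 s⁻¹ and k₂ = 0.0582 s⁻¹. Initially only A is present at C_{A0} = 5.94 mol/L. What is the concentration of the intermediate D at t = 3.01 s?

The intermediate concentration in a first-order A→B→C sequence is C_D = k₁C_{A0}(e^(−k₁t) − e^(−k₂t))/(k₂−k₁).
e^(−k₁t) = e^(−1.84×3.01) = e^(−5.538) = 0.003933; e^(−k₂t) = e^(−0.1752) = 0.8393.
C_D = 1.84×5.94/(0.0582−1.84) × (0.003933−0.8393) = (-6.134)×(-0.8354) = 5.124 mol/L.

5.12 mol/L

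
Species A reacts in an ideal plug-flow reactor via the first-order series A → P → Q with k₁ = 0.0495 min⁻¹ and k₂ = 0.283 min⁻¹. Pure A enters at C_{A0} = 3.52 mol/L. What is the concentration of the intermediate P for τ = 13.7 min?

0.363 mol/L

For first-order series with pure A initially, C_P(τ) = k₁C_{A0}/(k₂−k₁)·(e^(−k₁τ) − e^(−k₂τ)).
e^(−k₁τ) = e^(−0.0495×13.7) = e^(−0.6782) = 0.5076; e^(−k₂τ) = e^(−3.877) = 0.02071.
C_P = 0.0495×3.52/(0.283−0.0495) × (0.5076−0.02071) = 0.7462×0.4868 = 0.3633 mol/L.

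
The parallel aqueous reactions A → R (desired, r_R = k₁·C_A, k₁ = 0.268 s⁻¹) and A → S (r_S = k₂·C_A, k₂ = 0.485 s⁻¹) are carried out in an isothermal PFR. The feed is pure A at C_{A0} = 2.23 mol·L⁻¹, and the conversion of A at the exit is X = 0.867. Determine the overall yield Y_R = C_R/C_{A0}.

C_A = C_{A0}(1−X) = 0.2966 mol·L⁻¹.
Both paths are first order in A, so the instantaneous fraction to R is constant: dC_R/d(−C_A) = k₁/(k₁+k₂) = 0.3559.
C_R = 0.3559·(C_{A0}−C_A) = 0.3559×1.933 = 0.688 mol·L⁻¹.
Y_R = C_R/C_{A0} = 0.6881/2.23 = 0.309.

0.309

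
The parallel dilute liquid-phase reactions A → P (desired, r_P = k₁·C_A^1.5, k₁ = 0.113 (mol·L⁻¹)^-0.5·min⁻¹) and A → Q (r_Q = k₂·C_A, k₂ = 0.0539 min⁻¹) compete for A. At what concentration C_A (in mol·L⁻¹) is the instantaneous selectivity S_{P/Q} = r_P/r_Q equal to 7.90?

14.2 mol·L⁻¹

S_{P/Q} = (k₁/k₂)·C_A^0.5 ⇒ C_A = (S·k₂/k₁)^(2).
= (7.90×0.0539/0.113)^(2) = (3.768)^(2) = 14.2 mol·L⁻¹.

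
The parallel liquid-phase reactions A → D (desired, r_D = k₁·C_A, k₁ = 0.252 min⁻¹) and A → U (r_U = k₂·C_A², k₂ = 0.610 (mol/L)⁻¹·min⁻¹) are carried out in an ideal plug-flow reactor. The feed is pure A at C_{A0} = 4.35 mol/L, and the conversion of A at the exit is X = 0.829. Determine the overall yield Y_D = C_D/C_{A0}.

0.134

C_A = C_{A0}(1−X) = 0.7439 mol/L.
Along a PFR/batch, dC_D/dC_A = −r_D/(r_D+r_U) = −k₁/(k₁+k₂·C_A).
Integrating from C_{A0} to C_A: C_D = (0.252/0.610)·ln[(0.252+0.610·4.35)/(0.252+0.610·0.744)] = 0.4131·ln(2.905/0.7057) = 0.5846 mol/L.
Y_D = C_D/C_{A0} = 0.5846/4.35 = 0.134.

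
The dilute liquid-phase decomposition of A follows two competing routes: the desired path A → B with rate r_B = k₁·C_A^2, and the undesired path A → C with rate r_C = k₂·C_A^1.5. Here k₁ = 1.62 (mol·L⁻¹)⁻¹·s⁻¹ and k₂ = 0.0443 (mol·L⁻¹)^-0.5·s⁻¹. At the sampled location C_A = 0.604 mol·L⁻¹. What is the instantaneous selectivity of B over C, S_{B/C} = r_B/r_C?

S_{B/C} = r_B/r_C = (k₁·C_A^2)/(k₂·C_A^1.5) = (k₁/k₂)·C_A^0.5.
= (1.62×0.6040^2) / (0.0443×0.6040^1.5) = 0.5910/0.02080 = 28.4.
Since the desired path is higher order in A, keeping C_A high (PFR or concentrated feed) favours B.

28.4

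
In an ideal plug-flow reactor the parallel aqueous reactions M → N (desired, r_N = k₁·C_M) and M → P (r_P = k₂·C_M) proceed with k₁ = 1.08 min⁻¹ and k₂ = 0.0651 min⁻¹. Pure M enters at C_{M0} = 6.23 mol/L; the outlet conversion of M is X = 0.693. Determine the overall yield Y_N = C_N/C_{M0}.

0.654

C_M = C_{M0}(1−X) = 1.913 mol/L.
Both paths are first order in M, so the instantaneous fraction to N is constant: dC_N/d(−C_M) = k₁/(k₁+k₂) = 0.9431.
C_N = 0.9431·(C_{M0}−C_M) = 0.9431×4.317 = 4.07 mol/L.
Y_N = C_N/C_{M0} = 4.072/6.23 = 0.654.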